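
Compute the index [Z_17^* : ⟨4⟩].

The order of 4 must divide φ(17) = 17 − 1 = 16 = 2^4.
Divisors of 16: 1, 2, 4, 8, 16.
Test each divisor d:
4^1 ≡ 4 (mod 17)
4^2 ≡ 16 (mod 17)
4^4 ≡ 1 (mod 17) ✓
Thus |⟨4⟩| = ord(4) = 4.
[(Z/17Z)^× : ⟨4⟩] = 16/4 = 4.

4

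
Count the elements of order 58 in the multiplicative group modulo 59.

28

φ(59) = 59 − 1 = 58 = 2 · 29.
Since (Z/59Z)^× is cyclic of order 58, the number of elements of order d is φ(d) when d | 58 and 0 otherwise.
58 = 2 · 29 divides 58, and φ(58) = 28.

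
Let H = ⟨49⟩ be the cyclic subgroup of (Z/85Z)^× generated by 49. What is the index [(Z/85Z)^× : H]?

ord(49) | φ(85) = φ(5·17) = (5−1)·(17−1) = 4·16 = 64 = 2^6.
Divisors of 64: 1, 2, 4, 8, 16, 32, 64.
Compute 49^d (mod 85) for the divisors d until we hit 1:
49^1 ≡ 49
49^2 ≡ 21
49^4 ≡ 16
49^8 ≡ 1
The order of 49 is 8, so the subgroup it generates has 8 elements.
Index = |(Z/85Z)^×| / |⟨49⟩| = 64 / 8 = 8.

8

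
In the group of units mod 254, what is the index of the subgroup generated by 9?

2

ord(9) | φ(254) = φ(2)·φ(127) = 1·126 = 126 = 2 · 3^2 · 7.
Divisors of 126: 1, 2, 3, 6, 7, 9, 14, 18, 21, 42, 63, 126.
Test each divisor d:
9^1 ≡ 9 (mod 254)
9^2 ≡ 81 (mod 254)
9^3 ≡ 221 (mod 254)
9^6 ≡ 73 (mod 254)
9^7 ≡ 149 (mod 254)
9^9 ≡ 131 (mod 254)
9^14 ≡ 103 (mod 254)
9^18 ≡ 143 (mod 254)
9^21 ≡ 107 (mod 254)
9^42 ≡ 19 (mod 254)
9^63 ≡ 1 (mod 254) ✓
Thus |⟨9⟩| = ord(9) = 63.
Index = |(Z/254Z)^×| / |⟨9⟩| = 126 / 63 = 2.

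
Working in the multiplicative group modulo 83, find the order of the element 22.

ord(22) | φ(83) = 83 − 1 = 82 = 2 · 41.
Divisors of 82: 1, 2, 41, 82.
Check 22^d mod 83 for each divisor in increasing order:
22^1 ≡ 22 (mod 83)
22^2 ≡ 69 (mod 83)
22^41 ≡ 82 (mod 83)
22^82 ≡ 1 (mod 83) ✓
So ord_83(22) = 82.

82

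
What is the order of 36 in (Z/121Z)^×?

The order of 36 must divide φ(121) = φ(11^2) = 11·(11−1) = 110 = 2 · 5 · 11.
Divisors of 110: 1, 2, 5, 10, 11, 22, 55, 110.
Evaluate successive powers at the divisors of 110:
36^1 ≡ 36
36^2 ≡ 86
36^5 ≡ 56
36^10 ≡ 111
36^11 ≡ 3
36^22 ≡ 9
36^55 ≡ 1
Therefore the multiplicative order of 36 modulo 121 is 55.

55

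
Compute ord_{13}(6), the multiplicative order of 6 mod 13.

12

By Lagrange's theorem, ord_13(6) divides φ(13) = 13 − 1 = 12 = 2^2 · 3.
Divisors of 12: 1, 2, 3, 4, 6, 12.
Compute 6^d (mod 13) for the divisors d until we hit 1:
6^1 ≡ 6
6^2 ≡ 10
6^3 ≡ 8
6^4 ≡ 9
6^6 ≡ 12
6^12 ≡ 1
Therefore the multiplicative order of 6 modulo 13 is 12.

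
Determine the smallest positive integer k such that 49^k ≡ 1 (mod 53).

13

Since 49 ∈ (Z/53Z)^×, its order divides φ(53) = 53 − 1 = 52 = 2^2 · 13.
Divisors of 52: 1, 2, 4, 13, 26, 52.
Test each divisor d:
49^1 ≡ 49 (mod 53)
49^2 ≡ 16 (mod 53)
49^4 ≡ 44 (mod 53)
49^13 ≡ 1 (mod 53) ✓
Therefore the multiplicative order of 49 modulo 53 is 13.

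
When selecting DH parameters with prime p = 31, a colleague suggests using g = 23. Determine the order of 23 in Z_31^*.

The order of 23 must divide φ(31) = 31 − 1 = 30 = 2 · 3 · 5.
Divisors of 30: 1, 2, 3, 5, 6, 10, 15, 30.
Test each divisor d:
23^1 ≡ 23 (mod 31)
23^2 ≡ 2 (mod 31)
23^3 ≡ 15 (mod 31)
23^5 ≡ 30 (mod 31)
23^6 ≡ 8 (mod 31)
23^10 ≡ 1 (mod 31) ✓
The smallest such exponent is 10, so the order of 23 is 10.

10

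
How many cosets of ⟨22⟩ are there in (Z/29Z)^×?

2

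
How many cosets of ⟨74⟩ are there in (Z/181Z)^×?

The order of 74 must divide φ(181) = 181 − 1 = 180 = 2^2 · 3^2 · 5.
Divisors of 180: 1, 2, 3, 4, 5, 6, 9, 10, 12, 15, 18, 20, 30, 36, 45, 60, 90, 180.
Compute 74^d (mod 181) for the divisors d until we hit 1:
74^1 ≡ 74 (mod 181)
74^2 ≡ 46 (mod 181)
74^3 ≡ 146 (mod 181)
74^4 ≡ 125 (mod 181)
74^5 ≡ 19 (mod 181)
74^6 ≡ 139 (mod 181)
74^9 ≡ 22 (mod 181)
74^10 ≡ 180 (mod 181)
74^12 ≡ 135 (mod 181)
74^15 ≡ 162 (mod 181)
74^18 ≡ 122 (mod 181)
74^20 ≡ 1 (mod 181) ✓
So ord_181(74) = 20, hence |⟨74⟩| = 20.
Index = |(Z/181Z)^×| / |⟨74⟩| = 180 / 20 = 9.

9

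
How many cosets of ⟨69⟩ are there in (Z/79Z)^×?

ord(69) | φ(79) = 79 − 1 = 78 = 2 · 3 · 13.
Divisors of 78: 1, 2, 3, 6, 13, 26, 39, 78.
Check 69^d mod 79 for each divisor in increasing order:
69^1 ≡ 69
69^2 ≡ 21
69^3 ≡ 27
69^6 ≡ 18
69^13 ≡ 78
69^26 ≡ 1
Thus |⟨69⟩| = ord(69) = 26.
Index = |(Z/79Z)^×| / |⟨69⟩| = 78 / 26 = 3.

3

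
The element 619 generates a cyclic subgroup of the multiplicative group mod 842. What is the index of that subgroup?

15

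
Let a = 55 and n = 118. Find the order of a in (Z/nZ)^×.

ord(55) | φ(118) = φ(2)·φ(59) = 1·58 = 58 = 2 · 29.
Divisors of 58: 1, 2, 29, 58.
Evaluate successive powers at the divisors of 58:
55^1 ≡ 55 (mod 118)
55^2 ≡ 75 (mod 118)
55^29 ≡ 117 (mod 118)
55^58 ≡ 1 (mod 118) ✓
Hence ord(55) = 58.

58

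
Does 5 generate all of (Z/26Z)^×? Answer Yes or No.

No

φ(26) = φ(2)·φ(13) = 1·12 = 12 = 2^2 · 3.
Test 5^(12/q) mod 26 for each prime factor q of 12:
5^6 ≡ 25 (mod 26)  [q = 2: ≢ 1 ✓]
5^4 ≡ 1 (mod 26)  [q = 3: ≡ 1 ✗]
5^4 ≡ 1 shows ord(5) | 4, strictly less than φ(26); not a primitive root.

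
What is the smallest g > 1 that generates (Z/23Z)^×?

5

φ(23) = 23 − 1 = 22 = 2 · 11.
Test candidates g = 2, 3, … against the prime factors q ∈ {2, 11} of φ(23): g is a generator iff g^(22/q) ≢ 1 for every such q.
g = 2: 2^11 ≡ 1 — hits 1, so not a primitive root.
g = 3: 3^11 ≡ 1 — hits 1, so not a primitive root.
g = 4: 4^11 ≡ 1 — hits 1, so not a primitive root.
g = 5: 5^11 ≡ 22; 5^2 ≡ 2 — none is 1, so 5 is a primitive root.
The smallest primitive root modulo 23 is 5.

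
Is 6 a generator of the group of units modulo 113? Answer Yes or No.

φ(113) = 113 − 1 = 112 = 2^4 · 7.
6 is a primitive root mod 113 iff 6^(φ(113)/q) ≢ 1 for every prime q | φ(113), i.e. q ∈ {2, 7}.
6^56 ≡ 112 (mod 113)  [q = 2: ≢ 1 ✓]
6^16 ≡ 30 (mod 113)  [q = 7: ≢ 1 ✓]
Every test exponent gives a nontrivial residue, hence 6 generates the full group.

Yes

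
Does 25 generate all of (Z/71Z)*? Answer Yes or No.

No

φ(71) = 71 − 1 = 70 = 2 · 5 · 7.
25 is a primitive root mod 71 iff 25^(φ(71)/q) ≢ 1 for every prime q | φ(71), i.e. q ∈ {2, 5, 7}.
25^35 ≡ 1 (mod 71)  [q = 2: ≡ 1 ✗]
25^14 ≡ 54 (mod 71)  [q = 5: ≢ 1 ✓]
25^10 ≡ 1 (mod 71)  [q = 7: ≡ 1 ✗]
25^35 ≡ 1 shows ord(25) | 35, strictly less than φ(71); not a primitive root.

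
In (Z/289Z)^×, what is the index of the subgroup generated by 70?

2

The order of 70 must divide φ(289) = φ(17^2) = 17·(17−1) = 272 = 2^4 · 17.
Divisors of 272: 1, 2, 4, 8, 16, 17, 34, 68, 136, 272.
Check 70^d mod 289 for each divisor in increasing order:
70^1 ≡ 70 (mod 289)
70^2 ≡ 276 (mod 289)
70^4 ≡ 169 (mod 289)
70^8 ≡ 239 (mod 289)
70^16 ≡ 188 (mod 289)
70^17 ≡ 155 (mod 289)
70^34 ≡ 38 (mod 289)
70^68 ≡ 288 (mod 289)
70^136 ≡ 1 (mod 289) ✓
Thus |⟨70⟩| = ord(70) = 136.
[(Z/289Z)^× : ⟨70⟩] = 272/136 = 2.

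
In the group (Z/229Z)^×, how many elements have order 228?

φ(229) = 229 − 1 = 228 = 2^2 · 3 · 19.
Since (Z/229Z)^× is cyclic of order 228, the number of elements of order d is φ(d) when d | 228 and 0 otherwise.
228 = 2^2 · 3 · 19 divides 228, and φ(228) = 72.

72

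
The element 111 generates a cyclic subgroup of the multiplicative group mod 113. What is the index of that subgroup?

4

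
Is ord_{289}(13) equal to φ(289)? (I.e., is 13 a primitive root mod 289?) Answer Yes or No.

No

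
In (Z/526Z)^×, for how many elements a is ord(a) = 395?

0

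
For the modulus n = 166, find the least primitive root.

5

φ(166) = φ(2)·φ(83) = 1·82 = 82 = 2 · 41.
Test candidates g = 2, 3, … against the prime factors q ∈ {2, 41} of φ(166): g is a generator iff g^(82/q) ≢ 1 for every such q.
g = 2: gcd(2, 166) = 2 > 1, not a unit — skip.
g = 3: 3^41 ≡ 1 — hits 1, so not a primitive root.
g = 4: gcd(4, 166) = 2 > 1, not a unit — skip.
g = 5: 5^41 ≡ 165; 5^2 ≡ 25 — none is 1, so 5 is a primitive root.
Hence the least primitive root of 166 is 5.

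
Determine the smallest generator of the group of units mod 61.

2

φ(61) = 61 − 1 = 60 = 2^2 · 3 · 5.
Test candidates g = 2, 3, … against the prime factors q ∈ {2, 3, 5} of φ(61): g is a generator iff g^(60/q) ≢ 1 for every such q.
g = 2: 2^30 ≡ 60; 2^20 ≡ 47; 2^12 ≡ 9 — none is 1, so 2 is a primitive root.
The smallest primitive root modulo 61 is 2.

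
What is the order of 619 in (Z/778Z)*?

ord(619) | φ(778) = φ(2)·φ(389) = 1·388 = 388 = 2^2 · 97.
Divisors of 388: 1, 2, 4, 97, 194, 388.
Compute 619^d (mod 778) for the divisors d until we hit 1:
619^1 ≡ 619
619^2 ≡ 385
619^4 ≡ 405
619^97 ≡ 777
619^194 ≡ 1
So ord_778(619) = 194.

194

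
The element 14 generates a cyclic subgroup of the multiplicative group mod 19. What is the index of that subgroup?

1

By Lagrange's theorem, ord_19(14) divides φ(19) = 19 − 1 = 18 = 2 · 3^2.
Divisors of 18: 1, 2, 3, 6, 9, 18.
Check 14^d mod 19 for each divisor in increasing order:
14^1 ≡ 14 (mod 19)
14^2 ≡ 6 (mod 19)
14^3 ≡ 8 (mod 19)
14^6 ≡ 7 (mod 19)
14^9 ≡ 18 (mod 19)
14^18 ≡ 1 (mod 19) ✓
Thus |⟨14⟩| = ord(14) = 18.
[(Z/19Z)^× : ⟨14⟩] = 18/18 = 1.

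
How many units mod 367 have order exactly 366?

120

φ(367) = 367 − 1 = 366 = 2 · 3 · 61.
In a cyclic group of order 366, there are φ(d) elements of order d for each divisor d of 366, and zero for non-divisors.
366 = 2 · 3 · 61 divides 366, and φ(366) = 120.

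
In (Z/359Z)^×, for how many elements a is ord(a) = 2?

φ(359) = 359 − 1 = 358 = 2 · 179.
In a cyclic group of order 358, there are φ(d) elements of order d for each divisor d of 358, and zero for non-divisors.
2 | 358, and φ(2) = 2 − 1 = 1.

1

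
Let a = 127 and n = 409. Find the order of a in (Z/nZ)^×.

408

ord(127) | φ(409) = 409 − 1 = 408 = 2^3 · 3 · 17.
Divisors of 408: 1, 2, 3, 4, 6, 8, 12, 17, 24, 34, 51, 68, 102, 136, 204, 408.
Evaluate successive powers at the divisors of 408:
127^1 ≡ 127
127^2 ≡ 178
127^3 ≡ 111
127^4 ≡ 191
127^6 ≡ 51
127^8 ≡ 80
127^12 ≡ 147
127^17 ≡ 117
127^24 ≡ 341
127^34 ≡ 192
127^51 ≡ 378
127^68 ≡ 54
127^102 ≡ 143
127^136 ≡ 53
127^204 ≡ 408
127^408 ≡ 1
So ord_409(127) = 408.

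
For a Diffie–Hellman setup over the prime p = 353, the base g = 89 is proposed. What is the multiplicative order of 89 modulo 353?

352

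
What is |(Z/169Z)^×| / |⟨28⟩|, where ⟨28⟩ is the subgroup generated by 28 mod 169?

1

Since 28 ∈ (Z/169Z)^×, its order divides φ(169) = φ(13^2) = 13·(13−1) = 156 = 2^2 · 3 · 13.
Divisors of 156: 1, 2, 3, 4, 6, 12, 13, 26, 39, 52, 78, 156.
Compute 28^d (mod 169) for the divisors d until we hit 1:
28^1 ≡ 28 (mod 169)
28^2 ≡ 108 (mod 169)
28^3 ≡ 151 (mod 169)
28^4 ≡ 3 (mod 169)
28^6 ≡ 155 (mod 169)
28^12 ≡ 27 (mod 169)
28^13 ≡ 80 (mod 169)
28^26 ≡ 147 (mod 169)
28^39 ≡ 99 (mod 169)
28^52 ≡ 146 (mod 169)
28^78 ≡ 168 (mod 169)
28^156 ≡ 1 (mod 169) ✓
Thus |⟨28⟩| = ord(28) = 156.
The index is φ(169) / ord(28) = 156 / 156 = 1.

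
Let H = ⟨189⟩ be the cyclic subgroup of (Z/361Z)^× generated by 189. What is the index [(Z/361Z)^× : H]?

9

ord(189) | φ(361) = φ(19^2) = 19·(19−1) = 342 = 2 · 3^2 · 19.
Divisors of 342: 1, 2, 3, 6, 9, 18, 19, 38, 57, 114, 171, 342.
Check 189^d mod 361 for each divisor in increasing order:
189^1 ≡ 189
189^2 ≡ 343
189^3 ≡ 208
189^6 ≡ 305
189^9 ≡ 265
189^18 ≡ 191
189^19 ≡ 360
189^38 ≡ 1
Thus |⟨189⟩| = ord(189) = 38.
[(Z/361Z)^× : ⟨189⟩] = 342/38 = 9.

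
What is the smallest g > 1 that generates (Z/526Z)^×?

5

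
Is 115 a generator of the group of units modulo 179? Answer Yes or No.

Yes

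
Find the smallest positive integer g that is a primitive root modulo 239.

7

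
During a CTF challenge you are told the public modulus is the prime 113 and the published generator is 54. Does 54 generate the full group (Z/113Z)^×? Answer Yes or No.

Yes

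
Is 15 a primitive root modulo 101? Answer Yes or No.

Yes

φ(101) = 101 − 1 = 100 = 2^2 · 5^2.
It suffices to check that the order of 15 is not a proper divisor of 100: compute 15^(100/q) for q ∈ {2, 5}.
15^50 ≡ 100 (mod 101)  [q = 2: ≢ 1 ✓]
15^20 ≡ 87 (mod 101)  [q = 5: ≢ 1 ✓]
Every test exponent gives a nontrivial residue, hence 15 generates the full group.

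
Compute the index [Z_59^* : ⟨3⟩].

The order of 3 must divide φ(59) = 59 − 1 = 58 = 2 · 29.
Divisors of 58: 1, 2, 29, 58.
Evaluate successive powers at the divisors of 58:
3^1 ≡ 3 (mod 59)
3^2 ≡ 9 (mod 59)
3^29 ≡ 1 (mod 59) ✓
The order of 3 is 29, so the subgroup it generates has 29 elements.
The index is φ(59) / ord(3) = 58 / 29 = 2.

2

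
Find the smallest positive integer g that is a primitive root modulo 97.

5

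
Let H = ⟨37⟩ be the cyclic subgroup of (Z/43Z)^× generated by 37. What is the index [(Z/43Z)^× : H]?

The order of 37 must divide φ(43) = 43 − 1 = 42 = 2 · 3 · 7.
Divisors of 42: 1, 2, 3, 6, 7, 14, 21, 42.
Check 37^d mod 43 for each divisor in increasing order:
37^1 ≡ 37
37^2 ≡ 36
37^3 ≡ 42
37^6 ≡ 1
The order of 37 is 6, so the subgroup it generates has 6 elements.
Index = |(Z/43Z)^×| / |⟨37⟩| = 42 / 6 = 7.

7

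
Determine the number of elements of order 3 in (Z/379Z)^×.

2

φ(379) = 379 − 1 = 378 = 2 · 3^3 · 7.
Since (Z/379Z)^× is cyclic of order 378, the number of elements of order d is φ(d) when d | 378 and 0 otherwise.
3 | 378, and φ(3) = 3 − 1 = 2.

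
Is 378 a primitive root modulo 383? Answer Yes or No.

φ(383) = 383 − 1 = 382 = 2 · 191.
An element g generates (Z/383Z)^× iff g^(382/q) ≢ 1 (mod 383) for each prime q ∈ {2, 191}.
378^191 ≡ 1 (mod 383)  [q = 2: ≡ 1 ✗]
378^2 ≡ 25 (mod 383)  [q = 191: ≢ 1 ✓]
The check at q = 2 fails, so 378 generates a proper subgroup.

No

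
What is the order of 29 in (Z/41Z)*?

Since 29 ∈ (Z/41Z)^×, its order divides φ(41) = 41 − 1 = 40 = 2^3 · 5.
Divisors of 40: 1, 2, 4, 5, 8, 10, 20, 40.
Evaluate successive powers at the divisors of 40:
29^1 ≡ 29 (mod 41)
29^2 ≡ 21 (mod 41)
29^4 ≡ 31 (mod 41)
29^5 ≡ 38 (mod 41)
29^8 ≡ 18 (mod 41)
29^10 ≡ 9 (mod 41)
29^20 ≡ 40 (mod 41)
29^40 ≡ 1 (mod 41) ✓
Therefore the multiplicative order of 29 modulo 41 is 40.

40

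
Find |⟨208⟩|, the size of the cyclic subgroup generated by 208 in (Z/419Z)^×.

Since 208 ∈ (Z/419Z)^×, its order divides φ(419) = 419 − 1 = 418 = 2 · 11 · 19.
Divisors of 418: 1, 2, 11, 19, 22, 38, 209, 418.
Evaluate successive powers at the divisors of 418:
208^1 ≡ 208 (mod 419)
208^2 ≡ 107 (mod 419)
208^11 ≡ 7 (mod 419)
208^19 ≡ 1 (mod 419) ✓
So ord_419(208) = 19.

19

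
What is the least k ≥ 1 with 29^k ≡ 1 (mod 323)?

144

Since 29 ∈ (Z/323Z)^×, its order divides φ(323) = φ(17·19) = (17−1)·(19−1) = 16·18 = 288 = 2^5 · 3^2.
Divisors of 288: 1, 2, 3, 4, 6, 8, 9, 12, 16, 18, 24, 32, 36, 48, 72, 96, 144, 288.
Evaluate successive powers at the divisors of 288:
29^1 ≡ 29 (mod 323)
29^2 ≡ 195 (mod 323)
29^3 ≡ 164 (mod 323)
29^4 ≡ 234 (mod 323)
29^6 ≡ 87 (mod 323)
29^8 ≡ 169 (mod 323)
29^9 ≡ 56 (mod 323)
29^12 ≡ 140 (mod 323)
29^16 ≡ 137 (mod 323)
29^18 ≡ 229 (mod 323)
29^24 ≡ 220 (mod 323)
29^32 ≡ 35 (mod 323)
29^36 ≡ 115 (mod 323)
29^48 ≡ 273 (mod 323)
29^72 ≡ 305 (mod 323)
29^96 ≡ 239 (mod 323)
29^144 ≡ 1 (mod 323) ✓
So ord_323(29) = 144.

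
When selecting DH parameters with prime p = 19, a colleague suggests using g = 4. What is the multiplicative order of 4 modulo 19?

ord(4) | φ(19) = 19 − 1 = 18 = 2 · 3^2.
Divisors of 18: 1, 2, 3, 6, 9, 18.
Test each divisor d:
4^1 ≡ 4 (mod 19)
4^2 ≡ 16 (mod 19)
4^3 ≡ 7 (mod 19)
4^6 ≡ 11 (mod 19)
4^9 ≡ 1 (mod 19) ✓
The smallest such exponent is 9, so the order of 4 is 9.

9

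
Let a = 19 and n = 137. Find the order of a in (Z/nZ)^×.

68

By Lagrange's theorem, ord_137(19) divides φ(137) = 137 − 1 = 136 = 2^3 · 17.
Divisors of 136: 1, 2, 4, 8, 17, 34, 68, 136.
Compute 19^d (mod 137) for the divisors d until we hit 1:
19^1 ≡ 19 (mod 137)
19^2 ≡ 87 (mod 137)
19^4 ≡ 34 (mod 137)
19^8 ≡ 60 (mod 137)
19^17 ≡ 37 (mod 137)
19^34 ≡ 136 (mod 137)
19^68 ≡ 1 (mod 137) ✓
So ord_137(19) = 68.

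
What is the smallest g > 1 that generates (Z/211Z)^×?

2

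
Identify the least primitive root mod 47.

5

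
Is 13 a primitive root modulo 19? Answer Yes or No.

φ(19) = 19 − 1 = 18 = 2 · 3^2.
Test 13^(18/q) mod 19 for each prime factor q of 18:
13^9 ≡ 18 (mod 19)  [q = 2: ≢ 1 ✓]
13^6 ≡ 11 (mod 19)  [q = 3: ≢ 1 ✓]
Every test exponent gives a nontrivial residue, hence 13 generates the full group.

Yes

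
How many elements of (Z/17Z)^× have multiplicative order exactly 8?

φ(17) = 17 − 1 = 16 = 2^4.
Since (Z/17Z)^× is cyclic of order 16, the number of elements of order d is φ(d) when d | 16 and 0 otherwise.
8 = 2^3 divides 16, and φ(8) = 4.

4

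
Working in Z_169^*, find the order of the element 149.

ord(149) | φ(169) = φ(13^2) = 13·(13−1) = 156 = 2^2 · 3 · 13.
Divisors of 156: 1, 2, 3, 4, 6, 12, 13, 26, 39, 52, 78, 156.
Test each divisor d:
149^1 ≡ 149 (mod 169)
149^2 ≡ 62 (mod 169)
149^3 ≡ 112 (mod 169)
149^4 ≡ 126 (mod 169)
149^6 ≡ 38 (mod 169)
149^12 ≡ 92 (mod 169)
149^13 ≡ 19 (mod 169)
149^26 ≡ 23 (mod 169)
149^39 ≡ 99 (mod 169)
149^52 ≡ 22 (mod 169)
149^78 ≡ 168 (mod 169)
149^156 ≡ 1 (mod 169) ✓
The smallest such exponent is 156, so the order of 149 is 156.

156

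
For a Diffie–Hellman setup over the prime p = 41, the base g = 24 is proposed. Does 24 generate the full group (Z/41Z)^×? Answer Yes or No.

Yes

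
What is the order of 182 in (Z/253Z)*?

110

The order of 182 must divide φ(253) = φ(11·23) = (11−1)·(23−1) = 10·22 = 220 = 2^2 · 5 · 11.
Divisors of 220: 1, 2, 4, 5, 10, 11, 20, 22, 44, 55, 110, 220.
Compute 182^d (mod 253) for the divisors d until we hit 1:
182^1 ≡ 182 (mod 253)
182^2 ≡ 234 (mod 253)
182^4 ≡ 108 (mod 253)
182^5 ≡ 175 (mod 253)
182^10 ≡ 12 (mod 253)
182^11 ≡ 160 (mod 253)
182^20 ≡ 144 (mod 253)
182^22 ≡ 47 (mod 253)
182^44 ≡ 185 (mod 253)
182^55 ≡ 252 (mod 253)
182^110 ≡ 1 (mod 253) ✓
Hence ord(182) = 110.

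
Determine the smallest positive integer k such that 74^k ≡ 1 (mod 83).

Since 74 ∈ (Z/83Z)^×, its order divides φ(83) = 83 − 1 = 82 = 2 · 41.
Divisors of 82: 1, 2, 41, 82.
Evaluate successive powers at the divisors of 82:
74^1 ≡ 74 (mod 83)
74^2 ≡ 81 (mod 83)
74^41 ≡ 82 (mod 83)
74^82 ≡ 1 (mod 83) ✓
The smallest such exponent is 82, so the order of 74 is 82.

82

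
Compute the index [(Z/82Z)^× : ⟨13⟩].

1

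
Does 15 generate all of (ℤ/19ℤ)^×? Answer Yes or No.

φ(19) = 19 − 1 = 18 = 2 · 3^2.
Test 15^(18/q) mod 19 for each prime factor q of 18:
15^9 ≡ 18 (mod 19)  [q = 2: ≢ 1 ✓]
15^6 ≡ 11 (mod 19)  [q = 3: ≢ 1 ✓]
None equal 1, so ord_19(15) = 18: 15 is a primitive root.

Yes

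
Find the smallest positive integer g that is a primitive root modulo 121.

2

φ(121) = φ(11^2) = 11·(11−1) = 110 = 2 · 5 · 11.
g is a primitive root iff g^(110/q) ≢ 1 (mod 121) for each prime q ∈ {2, 5, 11}.
g = 2: 2^55 ≡ 120; 2^22 ≡ 81; 2^10 ≡ 56 — none is 1, so 2 is a primitive root.
Hence the least primitive root of 121 is 2.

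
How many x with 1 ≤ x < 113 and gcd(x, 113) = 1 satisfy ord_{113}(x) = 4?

2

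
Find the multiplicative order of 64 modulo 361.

By Lagrange's theorem, ord_361(64) divides φ(361) = φ(19^2) = 19·(19−1) = 342 = 2 · 3^2 · 19.
Divisors of 342: 1, 2, 3, 6, 9, 18, 19, 38, 57, 114, 171, 342.
Check 64^d mod 361 for each divisor in increasing order:
64^1 ≡ 64 (mod 361)
64^2 ≡ 125 (mod 361)
64^3 ≡ 58 (mod 361)
64^6 ≡ 115 (mod 361)
64^9 ≡ 172 (mod 361)
64^18 ≡ 343 (mod 361)
64^19 ≡ 292 (mod 361)
64^38 ≡ 68 (mod 361)
64^57 ≡ 1 (mod 361) ✓
The smallest such exponent is 57, so the order of 64 is 57.

57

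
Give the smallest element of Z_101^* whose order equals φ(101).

2

φ(101) = 101 − 1 = 100 = 2^2 · 5^2.
Test candidates g = 2, 3, … against the prime factors q ∈ {2, 5} of φ(101): g is a generator iff g^(100/q) ≢ 1 for every such q.
g = 2: 2^50 ≡ 100; 2^20 ≡ 95 — none is 1, so 2 is a primitive root.
So 2 is the smallest generator of (Z/101Z)^×.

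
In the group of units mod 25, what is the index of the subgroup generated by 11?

ord(11) | φ(25) = φ(5^2) = 5·(5−1) = 20 = 2^2 · 5.
Divisors of 20: 1, 2, 4, 5, 10, 20.
Check 11^d mod 25 for each divisor in increasing order:
11^1 ≡ 11 (mod 25)
11^2 ≡ 21 (mod 25)
11^4 ≡ 16 (mod 25)
11^5 ≡ 1 (mod 25) ✓
So ord_25(11) = 5, hence |⟨11⟩| = 5.
[(Z/25Z)^× : ⟨11⟩] = 20/5 = 4.

4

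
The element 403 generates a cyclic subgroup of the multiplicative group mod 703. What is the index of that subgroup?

Since 403 ∈ (Z/703Z)^×, its order divides φ(703) = φ(19·37) = (19−1)·(37−1) = 18·36 = 648 = 2^3 · 3^4.
Divisors of 648: 1, 2, 3, 4, 6, 8, 9, 12, 18, 24, 27, 36, 54, 72, 81, 108, 162, 216, 324, 648.
Check 403^d mod 703 for each divisor in increasing order:
403^1 ≡ 403 (mod 703)
403^2 ≡ 16 (mod 703)
403^3 ≡ 121 (mod 703)
403^4 ≡ 256 (mod 703)
403^6 ≡ 581 (mod 703)
403^8 ≡ 157 (mod 703)
403^9 ≡ 1 (mod 703) ✓
Thus |⟨403⟩| = ord(403) = 9.
Index = |(Z/703Z)^×| / |⟨403⟩| = 648 / 9 = 72.

72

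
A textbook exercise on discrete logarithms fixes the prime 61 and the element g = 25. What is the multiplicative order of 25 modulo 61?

15

Since 25 ∈ (Z/61Z)^×, its order divides φ(61) = 61 − 1 = 60 = 2^2 · 3 · 5.
Divisors of 60: 1, 2, 3, 4, 5, 6, 10, 12, 15, 20, 30, 60.
Test each divisor d:
25^1 ≡ 25 (mod 61)
25^2 ≡ 15 (mod 61)
25^3 ≡ 9 (mod 61)
25^4 ≡ 42 (mod 61)
25^5 ≡ 13 (mod 61)
25^6 ≡ 20 (mod 61)
25^10 ≡ 47 (mod 61)
25^12 ≡ 34 (mod 61)
25^15 ≡ 1 (mod 61) ✓
The smallest such exponent is 15, so the order of 25 is 15.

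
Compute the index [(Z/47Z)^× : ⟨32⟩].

2

By Lagrange's theorem, ord_47(32) divides φ(47) = 47 − 1 = 46 = 2 · 23.
Divisors of 46: 1, 2, 23, 46.
Test each divisor d:
32^1 ≡ 32 (mod 47)
32^2 ≡ 37 (mod 47)
32^23 ≡ 1 (mod 47) ✓
The order of 32 is 23, so the subgroup it generates has 23 elements.
Index = |(Z/47Z)^×| / |⟨32⟩| = 46 / 23 = 2.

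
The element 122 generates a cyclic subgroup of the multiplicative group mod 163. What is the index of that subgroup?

The order of 122 must divide φ(163) = 163 − 1 = 162 = 2 · 3^4.
Divisors of 162: 1, 2, 3, 6, 9, 18, 27, 54, 81, 162.
Compute 122^d (mod 163) for the divisors d until we hit 1:
122^1 ≡ 122
122^2 ≡ 51
122^3 ≡ 28
122^6 ≡ 132
122^9 ≡ 110
122^18 ≡ 38
122^27 ≡ 105
122^54 ≡ 104
122^81 ≡ 162
122^162 ≡ 1
Thus |⟨122⟩| = ord(122) = 162.
The index is φ(163) / ord(122) = 162 / 162 = 1.

1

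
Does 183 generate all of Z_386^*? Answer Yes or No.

Yes

φ(386) = φ(2)·φ(193) = 1·192 = 192 = 2^6 · 3.
Test 183^(192/q) mod 386 for each prime factor q of 192:
183^96 ≡ 385 (mod 386)  [q = 2: ≢ 1 ✓]
183^64 ≡ 301 (mod 386)  [q = 3: ≢ 1 ✓]
Every test exponent gives a nontrivial residue, hence 183 generates the full group.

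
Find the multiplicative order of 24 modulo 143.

Since 24 ∈ (Z/143Z)^×, its order divides φ(143) = φ(11·13) = (11−1)·(13−1) = 10·12 = 120 = 2^3 · 3 · 5.
Divisors of 120: 1, 2, 3, 4, 5, 6, 8, 10, 12, 15, 20, 24, 30, 40, 60, 120.
Compute 24^d (mod 143) for the divisors d until we hit 1:
24^1 ≡ 24
24^2 ≡ 4
24^3 ≡ 96
24^4 ≡ 16
24^5 ≡ 98
24^6 ≡ 64
24^8 ≡ 113
24^10 ≡ 23
24^12 ≡ 92
24^15 ≡ 109
24^20 ≡ 100
24^24 ≡ 27
24^30 ≡ 12
24^40 ≡ 133
24^60 ≡ 1
So ord_143(24) = 60.

60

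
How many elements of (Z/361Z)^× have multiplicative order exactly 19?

φ(361) = φ(19^2) = 19·(19−1) = 342 = 2 · 3^2 · 19.
Since (Z/361Z)^× is cyclic of order 342, the number of elements of order d is φ(d) when d | 342 and 0 otherwise.
19 | 342, and φ(19) = 19 − 1 = 18.

18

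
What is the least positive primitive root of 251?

6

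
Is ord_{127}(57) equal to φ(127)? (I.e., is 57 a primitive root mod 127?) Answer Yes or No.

Yes

φ(127) = 127 − 1 = 126 = 2 · 3^2 · 7.
57 is a primitive root mod 127 iff 57^(φ(127)/q) ≢ 1 for every prime q | φ(127), i.e. q ∈ {2, 3, 7}.
57^63 ≡ 126 (mod 127)  [q = 2: ≢ 1 ✓]
57^42 ≡ 107 (mod 127)  [q = 3: ≢ 1 ✓]
57^18 ≡ 4 (mod 127)  [q = 7: ≢ 1 ✓]
Every test exponent gives a nontrivial residue, hence 57 generates the full group.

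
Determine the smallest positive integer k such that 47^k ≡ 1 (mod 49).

By Lagrange's theorem, ord_49(47) divides φ(49) = φ(7^2) = 7·(7−1) = 42 = 2 · 3 · 7.
Divisors of 42: 1, 2, 3, 6, 7, 14, 21, 42.
Evaluate successive powers at the divisors of 42:
47^1 ≡ 47 (mod 49)
47^2 ≡ 4 (mod 49)
47^3 ≡ 41 (mod 49)
47^6 ≡ 15 (mod 49)
47^7 ≡ 19 (mod 49)
47^14 ≡ 18 (mod 49)
47^21 ≡ 48 (mod 49)
47^42 ≡ 1 (mod 49) ✓
Therefore the multiplicative order of 47 modulo 49 is 42.

42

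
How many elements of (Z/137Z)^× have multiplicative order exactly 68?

32

φ(137) = 137 − 1 = 136 = 2^3 · 17.
In a cyclic group of order 136, there are φ(d) elements of order d for each divisor d of 136, and zero for non-divisors.
68 = 2^2 · 17 divides 136, and φ(68) = 32.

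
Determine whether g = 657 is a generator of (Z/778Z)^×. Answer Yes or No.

No

φ(778) = φ(2)·φ(389) = 1·388 = 388 = 2^2 · 97.
657 is a primitive root mod 778 iff 657^(φ(778)/q) ≢ 1 for every prime q | φ(778), i.e. q ∈ {2, 97}.
657^194 ≡ 1 (mod 778)  [q = 2: ≡ 1 ✗]
657^4 ≡ 431 (mod 778)  [q = 97: ≢ 1 ✓]
Since 657^194 ≡ 1, the order of 657 divides 194 < 388, so 657 is not a primitive root.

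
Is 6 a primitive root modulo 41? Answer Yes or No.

Yes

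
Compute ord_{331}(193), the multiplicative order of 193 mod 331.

55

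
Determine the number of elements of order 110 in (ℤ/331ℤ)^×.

φ(331) = 331 − 1 = 330 = 2 · 3 · 5 · 11.
(Z/331Z)^× is cyclic (|G| = 330); a cyclic group of order m has exactly φ(d) elements of each order d | m, and none otherwise.
110 = 2 · 5 · 11 divides 330, and φ(110) = 40.

40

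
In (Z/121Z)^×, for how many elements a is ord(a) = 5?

φ(121) = φ(11^2) = 11·(11−1) = 110 = 2 · 5 · 11.
(Z/121Z)^× is cyclic (|G| = 110); a cyclic group of order m has exactly φ(d) elements of each order d | m, and none otherwise.
5 | 110, and φ(5) = 5 − 1 = 4.

4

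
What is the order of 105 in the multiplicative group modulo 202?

Since 105 ∈ (Z/202Z)^×, its order divides φ(202) = φ(2)·φ(101) = 1·100 = 100 = 2^2 · 5^2.
Divisors of 100: 1, 2, 4, 5, 10, 20, 25, 50, 100.
Evaluate successive powers at the divisors of 100:
105^1 ≡ 105 (mod 202)
105^2 ≡ 117 (mod 202)
105^4 ≡ 155 (mod 202)
105^5 ≡ 115 (mod 202)
105^10 ≡ 95 (mod 202)
105^20 ≡ 137 (mod 202)
105^25 ≡ 201 (mod 202)
105^50 ≡ 1 (mod 202) ✓
Therefore the multiplicative order of 105 modulo 202 is 50.

50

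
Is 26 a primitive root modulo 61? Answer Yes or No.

φ(61) = 61 − 1 = 60 = 2^2 · 3 · 5.
It suffices to check that the order of 26 is not a proper divisor of 60: compute 26^(60/q) for q ∈ {2, 3, 5}.
26^30 ≡ 60 (mod 61)  [q = 2: ≢ 1 ✓]
26^20 ≡ 13 (mod 61)  [q = 3: ≢ 1 ✓]
26^12 ≡ 9 (mod 61)  [q = 5: ≢ 1 ✓]
All checks pass, so 26 has order 60 and is a primitive root modulo 61.

Yes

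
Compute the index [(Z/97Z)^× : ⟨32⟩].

2

The order of 32 must divide φ(97) = 97 − 1 = 96 = 2^5 · 3.
Divisors of 96: 1, 2, 3, 4, 6, 8, 12, 16, 24, 32, 48, 96.
Compute 32^d (mod 97) for the divisors d until we hit 1:
32^1 ≡ 32 (mod 97)
32^2 ≡ 54 (mod 97)
32^3 ≡ 79 (mod 97)
32^4 ≡ 6 (mod 97)
32^6 ≡ 33 (mod 97)
32^8 ≡ 36 (mod 97)
32^12 ≡ 22 (mod 97)
32^16 ≡ 35 (mod 97)
32^24 ≡ 96 (mod 97)
32^32 ≡ 61 (mod 97)
32^48 ≡ 1 (mod 97) ✓
Thus |⟨32⟩| = ord(32) = 48.
The index is φ(97) / ord(32) = 96 / 48 = 2.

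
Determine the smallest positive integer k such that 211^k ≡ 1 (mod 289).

Since 211 ∈ (Z/289Z)^×, its order divides φ(289) = φ(17^2) = 17·(17−1) = 272 = 2^4 · 17.
Divisors of 272: 1, 2, 4, 8, 16, 17, 34, 68, 136, 272.
Test each divisor d:
211^1 ≡ 211 (mod 289)
211^2 ≡ 15 (mod 289)
211^4 ≡ 225 (mod 289)
211^8 ≡ 50 (mod 289)
211^16 ≡ 188 (mod 289)
211^17 ≡ 75 (mod 289)
211^34 ≡ 134 (mod 289)
211^68 ≡ 38 (mod 289)
211^136 ≡ 288 (mod 289)
211^272 ≡ 1 (mod 289) ✓
Hence ord(211) = 272.

272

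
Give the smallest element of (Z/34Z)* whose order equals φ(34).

3

φ(34) = φ(2)·φ(17) = 1·16 = 16 = 2^4.
Test candidates g = 2, 3, … against the prime factors q ∈ {2} of φ(34): g is a generator iff g^(16/q) ≢ 1 for every such q.
g = 2: gcd(2, 34) = 2 > 1, not a unit — skip.
g = 3: 3^8 ≡ 33 — none is 1, so 3 is a primitive root.
Hence the least primitive root of 34 is 3.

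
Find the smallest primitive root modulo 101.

φ(101) = 101 − 1 = 100 = 2^2 · 5^2.
Test candidates g = 2, 3, … against the prime factors q ∈ {2, 5} of φ(101): g is a generator iff g^(100/q) ≢ 1 for every such q.
g = 2: 2^50 ≡ 100; 2^20 ≡ 95 — none is 1, so 2 is a primitive root.
The smallest primitive root modulo 101 is 2.

2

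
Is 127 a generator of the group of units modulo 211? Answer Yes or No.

Yes

φ(211) = 211 − 1 = 210 = 2 · 3 · 5 · 7.
Test 127^(210/q) mod 211 for each prime factor q of 210:
127^105 ≡ 210 (mod 211)  [q = 2: ≢ 1 ✓]
127^70 ≡ 196 (mod 211)  [q = 3: ≢ 1 ✓]
127^42 ≡ 71 (mod 211)  [q = 5: ≢ 1 ✓]
127^30 ≡ 123 (mod 211)  [q = 7: ≢ 1 ✓]
All checks pass, so 127 has order 210 and is a primitive root modulo 211.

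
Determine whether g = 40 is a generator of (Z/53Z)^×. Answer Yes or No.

φ(53) = 53 − 1 = 52 = 2^2 · 13.
Test 40^(52/q) mod 53 for each prime factor q of 52:
40^26 ≡ 1 (mod 53)  [q = 2: ≡ 1 ✗]
40^4 ≡ 47 (mod 53)  [q = 13: ≢ 1 ✓]
40^26 ≡ 1 shows ord(40) | 26, strictly less than φ(53); not a primitive root.

No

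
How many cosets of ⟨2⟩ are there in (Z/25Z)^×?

1

ord(2) | φ(25) = φ(5^2) = 5·(5−1) = 20 = 2^2 · 5.
Divisors of 20: 1, 2, 4, 5, 10, 20.
Check 2^d mod 25 for each divisor in increasing order:
2^1 ≡ 2 (mod 25)
2^2 ≡ 4 (mod 25)
2^4 ≡ 16 (mod 25)
2^5 ≡ 7 (mod 25)
2^10 ≡ 24 (mod 25)
2^20 ≡ 1 (mod 25) ✓
So ord_25(2) = 20, hence |⟨2⟩| = 20.
[(Z/25Z)^× : ⟨2⟩] = 20/20 = 1.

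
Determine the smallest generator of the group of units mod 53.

φ(53) = 53 − 1 = 52 = 2^2 · 13.
Test candidates g = 2, 3, … against the prime factors q ∈ {2, 13} of φ(53): g is a generator iff g^(52/q) ≢ 1 for every such q.
g = 2: 2^26 ≡ 52; 2^4 ≡ 16 — none is 1, so 2 is a primitive root.
The smallest primitive root modulo 53 is 2.

2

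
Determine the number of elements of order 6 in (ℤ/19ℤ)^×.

2

φ(19) = 19 − 1 = 18 = 2 · 3^2.
(Z/19Z)^× is cyclic (|G| = 18); a cyclic group of order m has exactly φ(d) elements of each order d | m, and none otherwise.
6 = 2 · 3 divides 18, and φ(6) = 2.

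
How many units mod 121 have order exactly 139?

φ(121) = φ(11^2) = 11·(11−1) = 110 = 2 · 5 · 11.
Since (Z/121Z)^× is cyclic of order 110, the number of elements of order d is φ(d) when d | 110 and 0 otherwise.
Here 110 is not a multiple of 139, so there are no elements of order 139.

0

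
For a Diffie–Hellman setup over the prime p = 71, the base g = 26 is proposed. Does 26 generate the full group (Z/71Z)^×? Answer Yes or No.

No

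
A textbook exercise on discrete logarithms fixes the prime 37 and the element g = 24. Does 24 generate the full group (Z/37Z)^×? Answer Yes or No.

Yes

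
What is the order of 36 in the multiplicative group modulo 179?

ord(36) | φ(179) = 179 − 1 = 178 = 2 · 89.
Divisors of 178: 1, 2, 89, 178.
Evaluate successive powers at the divisors of 178:
36^1 ≡ 36
36^2 ≡ 43
36^89 ≡ 1
The smallest such exponent is 89, so the order of 36 is 89.

89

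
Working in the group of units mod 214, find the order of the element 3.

The order of 3 must divide φ(214) = φ(2)·φ(107) = 1·106 = 106 = 2 · 53.
Divisors of 106: 1, 2, 53, 106.
Compute 3^d (mod 214) for the divisors d until we hit 1:
3^1 ≡ 3
3^2 ≡ 9
3^53 ≡ 1
Therefore the multiplicative order of 3 modulo 214 is 53.

53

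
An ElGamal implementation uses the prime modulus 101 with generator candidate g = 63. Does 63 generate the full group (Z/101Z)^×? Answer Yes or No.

Yes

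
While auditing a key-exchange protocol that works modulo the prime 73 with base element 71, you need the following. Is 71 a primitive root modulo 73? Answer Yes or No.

No

φ(73) = 73 − 1 = 72 = 2^3 · 3^2.
It suffices to check that the order of 71 is not a proper divisor of 72: compute 71^(72/q) for q ∈ {2, 3}.
71^36 ≡ 1 (mod 73)  [q = 2: ≡ 1 ✗]
71^24 ≡ 64 (mod 73)  [q = 3: ≢ 1 ✓]
71^36 ≡ 1 shows ord(71) | 36, strictly less than φ(73); not a primitive root.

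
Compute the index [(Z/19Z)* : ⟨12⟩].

3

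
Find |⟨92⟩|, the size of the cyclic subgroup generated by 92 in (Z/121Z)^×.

By Lagrange's theorem, ord_121(92) divides φ(121) = φ(11^2) = 11·(11−1) = 110 = 2 · 5 · 11.
Divisors of 110: 1, 2, 5, 10, 11, 22, 55, 110.
Check 92^d mod 121 for each divisor in increasing order:
92^1 ≡ 92
92^2 ≡ 115
92^5 ≡ 45
92^10 ≡ 89
92^11 ≡ 81
92^22 ≡ 27
92^55 ≡ 1
The smallest such exponent is 55, so the order of 92 is 55.

55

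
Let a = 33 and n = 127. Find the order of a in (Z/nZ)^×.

The order of 33 must divide φ(127) = 127 − 1 = 126 = 2 · 3^2 · 7.
Divisors of 126: 1, 2, 3, 6, 7, 9, 14, 18, 21, 42, 63, 126.
Check 33^d mod 127 for each divisor in increasing order:
33^1 ≡ 33 (mod 127)
33^2 ≡ 73 (mod 127)
33^3 ≡ 123 (mod 127)
33^6 ≡ 16 (mod 127)
33^7 ≡ 20 (mod 127)
33^9 ≡ 63 (mod 127)
33^14 ≡ 19 (mod 127)
33^18 ≡ 32 (mod 127)
33^21 ≡ 126 (mod 127)
33^42 ≡ 1 (mod 127) ✓
Hence ord(33) = 42.

42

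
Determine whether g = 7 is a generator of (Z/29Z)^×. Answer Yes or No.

φ(29) = 29 − 1 = 28 = 2^2 · 7.
7 is a primitive root mod 29 iff 7^(φ(29)/q) ≢ 1 for every prime q | φ(29), i.e. q ∈ {2, 7}.
7^14 ≡ 1 (mod 29)  [q = 2: ≡ 1 ✗]
7^4 ≡ 23 (mod 29)  [q = 7: ≢ 1 ✓]
Since 7^14 ≡ 1, the order of 7 divides 14 < 28, so 7 is not a primitive root.

No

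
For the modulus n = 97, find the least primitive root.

φ(97) = 97 − 1 = 96 = 2^5 · 3.
Test candidates g = 2, 3, … against the prime factors q ∈ {2, 3} of φ(97): g is a generator iff g^(96/q) ≢ 1 for every such q.
g = 2: 2^48 ≡ 1 — hits 1, so not a primitive root.
g = 3: 3^48 ≡ 1 — hits 1, so not a primitive root.
g = 4: 4^48 ≡ 1 — hits 1, so not a primitive root.
g = 5: 5^48 ≡ 96; 5^32 ≡ 35 — none is 1, so 5 is a primitive root.
The smallest primitive root modulo 97 is 5.

5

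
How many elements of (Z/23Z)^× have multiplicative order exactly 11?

10

φ(23) = 23 − 1 = 22 = 2 · 11.
In a cyclic group of order 22, there are φ(d) elements of order d for each divisor d of 22, and zero for non-divisors.
11 | 22, and φ(11) = 11 − 1 = 10.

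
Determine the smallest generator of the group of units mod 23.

5

φ(23) = 23 − 1 = 22 = 2 · 11.
g is a primitive root iff g^(22/q) ≢ 1 (mod 23) for each prime q ∈ {2, 11}.
g = 2: 2^11 ≡ 1 — hits 1, so not a primitive root.
g = 3: 3^11 ≡ 1 — hits 1, so not a primitive root.
g = 4: 4^11 ≡ 1 — hits 1, so not a primitive root.
g = 5: 5^11 ≡ 22; 5^2 ≡ 2 — none is 1, so 5 is a primitive root.
The smallest primitive root modulo 23 is 5.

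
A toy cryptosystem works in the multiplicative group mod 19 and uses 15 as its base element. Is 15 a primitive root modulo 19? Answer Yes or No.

Yes

φ(19) = 19 − 1 = 18 = 2 · 3^2.
Test 15^(18/q) mod 19 for each prime factor q of 18:
15^9 ≡ 18 (mod 19)  [q = 2: ≢ 1 ✓]
15^6 ≡ 11 (mod 19)  [q = 3: ≢ 1 ✓]
Every test exponent gives a nontrivial residue, hence 15 generates the full group.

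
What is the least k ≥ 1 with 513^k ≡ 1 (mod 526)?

262

By Lagrange's theorem, ord_526(513) divides φ(526) = φ(2)·φ(263) = 1·262 = 262 = 2 · 131.
Divisors of 262: 1, 2, 131, 262.
Compute 513^d (mod 526) for the divisors d until we hit 1:
513^1 ≡ 513 (mod 526)
513^2 ≡ 169 (mod 526)
513^131 ≡ 525 (mod 526)
513^262 ≡ 1 (mod 526) ✓
Hence ord(513) = 262.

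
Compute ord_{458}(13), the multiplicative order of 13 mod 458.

76

The order of 13 must divide φ(458) = φ(2)·φ(229) = 1·228 = 228 = 2^2 · 3 · 19.
Divisors of 228: 1, 2, 3, 4, 6, 12, 19, 38, 57, 76, 114, 228.
Test each divisor d:
13^1 ≡ 13
13^2 ≡ 169
13^3 ≡ 365
13^4 ≡ 165
13^6 ≡ 405
13^12 ≡ 61
13^19 ≡ 107
13^38 ≡ 457
13^57 ≡ 351
13^76 ≡ 1
The smallest such exponent is 76, so the order of 13 is 76.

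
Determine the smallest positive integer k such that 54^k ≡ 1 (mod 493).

112

The order of 54 must divide φ(493) = φ(17·29) = (17−1)·(29−1) = 16·28 = 448 = 2^6 · 7.
Divisors of 448: 1, 2, 4, 7, 8, 14, 16, 28, 32, 56, 64, 112, 224, 448.
Compute 54^d (mod 493) for the divisors d until we hit 1:
54^1 ≡ 54 (mod 493)
54^2 ≡ 451 (mod 493)
54^4 ≡ 285 (mod 493)
54^7 ≡ 436 (mod 493)
54^8 ≡ 373 (mod 493)
54^14 ≡ 291 (mod 493)
54^16 ≡ 103 (mod 493)
54^28 ≡ 378 (mod 493)
54^32 ≡ 256 (mod 493)
54^56 ≡ 407 (mod 493)
54^64 ≡ 460 (mod 493)
54^112 ≡ 1 (mod 493) ✓
Hence ord(54) = 112.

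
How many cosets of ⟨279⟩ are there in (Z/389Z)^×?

1

The order of 279 must divide φ(389) = 389 − 1 = 388 = 2^2 · 97.
Divisors of 388: 1, 2, 4, 97, 194, 388.
Evaluate successive powers at the divisors of 388:
279^1 ≡ 279 (mod 389)
279^2 ≡ 41 (mod 389)
279^4 ≡ 125 (mod 389)
279^97 ≡ 274 (mod 389)
279^194 ≡ 388 (mod 389)
279^388 ≡ 1 (mod 389) ✓
So ord_389(279) = 388, hence |⟨279⟩| = 388.
The index is φ(389) / ord(279) = 388 / 388 = 1.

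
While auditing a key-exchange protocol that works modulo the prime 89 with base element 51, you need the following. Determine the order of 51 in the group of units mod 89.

88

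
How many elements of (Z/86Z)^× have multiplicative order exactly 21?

12

φ(86) = φ(2)·φ(43) = 1·42 = 42 = 2 · 3 · 7.
Since (Z/86Z)^× is cyclic of order 42, the number of elements of order d is φ(d) when d | 42 and 0 otherwise.
21 = 3 · 7 divides 42, and φ(21) = 12.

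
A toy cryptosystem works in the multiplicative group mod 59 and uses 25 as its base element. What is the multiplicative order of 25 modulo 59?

29

By Lagrange's theorem, ord_59(25) divides φ(59) = 59 − 1 = 58 = 2 · 29.
Divisors of 58: 1, 2, 29, 58.
Compute 25^d (mod 59) for the divisors d until we hit 1:
25^1 ≡ 25 (mod 59)
25^2 ≡ 35 (mod 59)
25^29 ≡ 1 (mod 59) ✓
The smallest such exponent is 29, so the order of 25 is 29.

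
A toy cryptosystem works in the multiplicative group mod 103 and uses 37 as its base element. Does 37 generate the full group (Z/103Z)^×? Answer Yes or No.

No

φ(103) = 103 − 1 = 102 = 2 · 3 · 17.
An element g generates (Z/103Z)^× iff g^(102/q) ≢ 1 (mod 103) for each prime q ∈ {2, 3, 17}.
37^51 ≡ 102 (mod 103)  [q = 2: ≢ 1 ✓]
37^34 ≡ 1 (mod 103)  [q = 3: ≡ 1 ✗]
37^6 ≡ 14 (mod 103)  [q = 17: ≢ 1 ✓]
37^34 ≡ 1 shows ord(37) | 34, strictly less than φ(103); not a primitive root.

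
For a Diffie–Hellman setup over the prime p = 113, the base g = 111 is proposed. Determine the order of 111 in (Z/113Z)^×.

ord(111) | φ(113) = 113 − 1 = 112 = 2^4 · 7.
Divisors of 112: 1, 2, 4, 7, 8, 14, 16, 28, 56, 112.
Evaluate successive powers at the divisors of 112:
111^1 ≡ 111 (mod 113)
111^2 ≡ 4 (mod 113)
111^4 ≡ 16 (mod 113)
111^7 ≡ 98 (mod 113)
111^8 ≡ 30 (mod 113)
111^14 ≡ 112 (mod 113)
111^16 ≡ 109 (mod 113)
111^28 ≡ 1 (mod 113) ✓
So ord_113(111) = 28.

28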